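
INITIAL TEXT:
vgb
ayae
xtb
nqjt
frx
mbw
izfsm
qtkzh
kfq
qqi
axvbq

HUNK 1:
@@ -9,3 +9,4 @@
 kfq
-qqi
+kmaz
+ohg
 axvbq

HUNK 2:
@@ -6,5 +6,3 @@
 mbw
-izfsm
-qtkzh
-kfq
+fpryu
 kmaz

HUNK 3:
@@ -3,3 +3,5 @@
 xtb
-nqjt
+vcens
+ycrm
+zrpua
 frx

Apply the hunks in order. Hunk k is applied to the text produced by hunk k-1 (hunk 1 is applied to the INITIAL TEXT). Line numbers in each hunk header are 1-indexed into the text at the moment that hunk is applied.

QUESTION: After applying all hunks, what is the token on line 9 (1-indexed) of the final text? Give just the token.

Hunk 1: at line 9 remove [qqi] add [kmaz,ohg] -> 12 lines: vgb ayae xtb nqjt frx mbw izfsm qtkzh kfq kmaz ohg axvbq
Hunk 2: at line 6 remove [izfsm,qtkzh,kfq] add [fpryu] -> 10 lines: vgb ayae xtb nqjt frx mbw fpryu kmaz ohg axvbq
Hunk 3: at line 3 remove [nqjt] add [vcens,ycrm,zrpua] -> 12 lines: vgb ayae xtb vcens ycrm zrpua frx mbw fpryu kmaz ohg axvbq
Final line 9: fpryu

Answer: fpryu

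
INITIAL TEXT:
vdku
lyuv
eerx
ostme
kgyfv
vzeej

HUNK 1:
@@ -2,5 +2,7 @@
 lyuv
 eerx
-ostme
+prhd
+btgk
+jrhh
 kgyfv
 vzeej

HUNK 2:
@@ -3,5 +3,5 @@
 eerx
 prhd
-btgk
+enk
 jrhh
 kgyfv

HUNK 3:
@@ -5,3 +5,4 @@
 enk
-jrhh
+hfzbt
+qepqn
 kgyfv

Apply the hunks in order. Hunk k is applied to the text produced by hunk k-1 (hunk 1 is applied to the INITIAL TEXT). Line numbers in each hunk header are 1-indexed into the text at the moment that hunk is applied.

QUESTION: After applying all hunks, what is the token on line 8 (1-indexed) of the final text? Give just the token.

Answer: kgyfv

Derivation:
Hunk 1: at line 2 remove [ostme] add [prhd,btgk,jrhh] -> 8 lines: vdku lyuv eerx prhd btgk jrhh kgyfv vzeej
Hunk 2: at line 3 remove [btgk] add [enk] -> 8 lines: vdku lyuv eerx prhd enk jrhh kgyfv vzeej
Hunk 3: at line 5 remove [jrhh] add [hfzbt,qepqn] -> 9 lines: vdku lyuv eerx prhd enk hfzbt qepqn kgyfv vzeej
Final line 8: kgyfv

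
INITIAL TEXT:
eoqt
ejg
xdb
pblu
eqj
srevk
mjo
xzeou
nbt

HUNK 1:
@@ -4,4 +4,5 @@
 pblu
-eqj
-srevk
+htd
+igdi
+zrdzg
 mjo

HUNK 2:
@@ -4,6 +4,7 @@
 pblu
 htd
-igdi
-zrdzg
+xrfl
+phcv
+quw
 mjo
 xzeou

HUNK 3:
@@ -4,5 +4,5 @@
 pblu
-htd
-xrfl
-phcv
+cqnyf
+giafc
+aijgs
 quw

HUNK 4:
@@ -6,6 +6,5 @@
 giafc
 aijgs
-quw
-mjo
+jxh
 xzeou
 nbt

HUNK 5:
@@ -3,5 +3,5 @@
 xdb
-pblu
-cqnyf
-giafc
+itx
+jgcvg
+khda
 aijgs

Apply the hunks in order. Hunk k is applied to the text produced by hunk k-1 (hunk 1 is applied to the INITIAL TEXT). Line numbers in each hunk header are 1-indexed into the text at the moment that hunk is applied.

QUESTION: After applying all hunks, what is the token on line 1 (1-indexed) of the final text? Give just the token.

Hunk 1: at line 4 remove [eqj,srevk] add [htd,igdi,zrdzg] -> 10 lines: eoqt ejg xdb pblu htd igdi zrdzg mjo xzeou nbt
Hunk 2: at line 4 remove [igdi,zrdzg] add [xrfl,phcv,quw] -> 11 lines: eoqt ejg xdb pblu htd xrfl phcv quw mjo xzeou nbt
Hunk 3: at line 4 remove [htd,xrfl,phcv] add [cqnyf,giafc,aijgs] -> 11 lines: eoqt ejg xdb pblu cqnyf giafc aijgs quw mjo xzeou nbt
Hunk 4: at line 6 remove [quw,mjo] add [jxh] -> 10 lines: eoqt ejg xdb pblu cqnyf giafc aijgs jxh xzeou nbt
Hunk 5: at line 3 remove [pblu,cqnyf,giafc] add [itx,jgcvg,khda] -> 10 lines: eoqt ejg xdb itx jgcvg khda aijgs jxh xzeou nbt
Final line 1: eoqt

Answer: eoqt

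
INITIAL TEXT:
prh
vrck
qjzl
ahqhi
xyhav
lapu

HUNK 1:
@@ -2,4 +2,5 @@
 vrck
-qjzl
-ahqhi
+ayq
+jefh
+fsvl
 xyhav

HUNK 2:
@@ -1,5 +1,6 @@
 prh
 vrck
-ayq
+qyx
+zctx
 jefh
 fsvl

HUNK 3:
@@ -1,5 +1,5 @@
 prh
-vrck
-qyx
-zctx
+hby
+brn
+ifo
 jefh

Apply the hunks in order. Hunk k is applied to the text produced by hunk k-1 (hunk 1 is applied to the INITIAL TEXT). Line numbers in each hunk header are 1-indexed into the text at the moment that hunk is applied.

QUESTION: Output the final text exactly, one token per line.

Hunk 1: at line 2 remove [qjzl,ahqhi] add [ayq,jefh,fsvl] -> 7 lines: prh vrck ayq jefh fsvl xyhav lapu
Hunk 2: at line 1 remove [ayq] add [qyx,zctx] -> 8 lines: prh vrck qyx zctx jefh fsvl xyhav lapu
Hunk 3: at line 1 remove [vrck,qyx,zctx] add [hby,brn,ifo] -> 8 lines: prh hby brn ifo jefh fsvl xyhav lapu

Answer: prh
hby
brn
ifo
jefh
fsvl
xyhav
lapu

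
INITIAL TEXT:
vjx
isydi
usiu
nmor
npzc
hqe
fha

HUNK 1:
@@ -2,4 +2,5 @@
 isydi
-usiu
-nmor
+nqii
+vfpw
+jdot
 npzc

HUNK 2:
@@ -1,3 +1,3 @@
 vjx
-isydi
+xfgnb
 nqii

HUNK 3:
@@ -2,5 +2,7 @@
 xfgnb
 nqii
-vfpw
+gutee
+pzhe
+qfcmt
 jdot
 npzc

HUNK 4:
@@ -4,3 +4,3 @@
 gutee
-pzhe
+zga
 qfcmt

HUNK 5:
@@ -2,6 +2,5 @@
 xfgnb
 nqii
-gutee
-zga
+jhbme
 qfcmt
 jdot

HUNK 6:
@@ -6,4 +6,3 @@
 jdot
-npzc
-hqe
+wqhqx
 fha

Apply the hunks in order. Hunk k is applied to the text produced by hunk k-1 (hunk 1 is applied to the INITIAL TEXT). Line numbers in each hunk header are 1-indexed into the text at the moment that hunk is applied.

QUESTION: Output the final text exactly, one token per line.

Answer: vjx
xfgnb
nqii
jhbme
qfcmt
jdot
wqhqx
fha

Derivation:
Hunk 1: at line 2 remove [usiu,nmor] add [nqii,vfpw,jdot] -> 8 lines: vjx isydi nqii vfpw jdot npzc hqe fha
Hunk 2: at line 1 remove [isydi] add [xfgnb] -> 8 lines: vjx xfgnb nqii vfpw jdot npzc hqe fha
Hunk 3: at line 2 remove [vfpw] add [gutee,pzhe,qfcmt] -> 10 lines: vjx xfgnb nqii gutee pzhe qfcmt jdot npzc hqe fha
Hunk 4: at line 4 remove [pzhe] add [zga] -> 10 lines: vjx xfgnb nqii gutee zga qfcmt jdot npzc hqe fha
Hunk 5: at line 2 remove [gutee,zga] add [jhbme] -> 9 lines: vjx xfgnb nqii jhbme qfcmt jdot npzc hqe fha
Hunk 6: at line 6 remove [npzc,hqe] add [wqhqx] -> 8 lines: vjx xfgnb nqii jhbme qfcmt jdot wqhqx fha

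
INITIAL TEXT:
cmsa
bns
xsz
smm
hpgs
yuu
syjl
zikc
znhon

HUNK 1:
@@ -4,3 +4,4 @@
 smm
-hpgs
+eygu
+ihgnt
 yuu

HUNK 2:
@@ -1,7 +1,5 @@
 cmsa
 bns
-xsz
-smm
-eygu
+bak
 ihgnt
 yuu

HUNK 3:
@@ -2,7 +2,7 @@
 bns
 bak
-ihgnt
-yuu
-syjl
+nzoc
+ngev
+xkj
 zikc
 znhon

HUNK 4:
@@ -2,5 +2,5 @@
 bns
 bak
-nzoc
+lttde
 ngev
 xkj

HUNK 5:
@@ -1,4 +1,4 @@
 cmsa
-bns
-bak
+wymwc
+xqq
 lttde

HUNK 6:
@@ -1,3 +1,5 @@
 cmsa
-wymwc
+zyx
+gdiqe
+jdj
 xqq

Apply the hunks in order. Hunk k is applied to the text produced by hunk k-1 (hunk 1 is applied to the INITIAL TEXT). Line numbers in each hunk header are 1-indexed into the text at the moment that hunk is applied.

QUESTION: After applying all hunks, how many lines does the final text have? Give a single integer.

Answer: 10

Derivation:
Hunk 1: at line 4 remove [hpgs] add [eygu,ihgnt] -> 10 lines: cmsa bns xsz smm eygu ihgnt yuu syjl zikc znhon
Hunk 2: at line 1 remove [xsz,smm,eygu] add [bak] -> 8 lines: cmsa bns bak ihgnt yuu syjl zikc znhon
Hunk 3: at line 2 remove [ihgnt,yuu,syjl] add [nzoc,ngev,xkj] -> 8 lines: cmsa bns bak nzoc ngev xkj zikc znhon
Hunk 4: at line 2 remove [nzoc] add [lttde] -> 8 lines: cmsa bns bak lttde ngev xkj zikc znhon
Hunk 5: at line 1 remove [bns,bak] add [wymwc,xqq] -> 8 lines: cmsa wymwc xqq lttde ngev xkj zikc znhon
Hunk 6: at line 1 remove [wymwc] add [zyx,gdiqe,jdj] -> 10 lines: cmsa zyx gdiqe jdj xqq lttde ngev xkj zikc znhon
Final line count: 10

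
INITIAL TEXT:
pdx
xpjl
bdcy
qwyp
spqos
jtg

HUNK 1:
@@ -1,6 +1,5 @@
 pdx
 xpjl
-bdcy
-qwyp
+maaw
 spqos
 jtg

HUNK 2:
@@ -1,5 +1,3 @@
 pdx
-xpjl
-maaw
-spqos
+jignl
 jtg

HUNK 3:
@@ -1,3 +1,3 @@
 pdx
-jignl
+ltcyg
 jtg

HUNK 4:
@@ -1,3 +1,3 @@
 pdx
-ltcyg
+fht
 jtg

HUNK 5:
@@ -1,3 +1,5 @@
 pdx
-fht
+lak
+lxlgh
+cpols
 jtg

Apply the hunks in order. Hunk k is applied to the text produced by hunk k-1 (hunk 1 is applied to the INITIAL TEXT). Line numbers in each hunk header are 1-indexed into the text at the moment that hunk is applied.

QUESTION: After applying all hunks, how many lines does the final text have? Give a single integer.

Hunk 1: at line 1 remove [bdcy,qwyp] add [maaw] -> 5 lines: pdx xpjl maaw spqos jtg
Hunk 2: at line 1 remove [xpjl,maaw,spqos] add [jignl] -> 3 lines: pdx jignl jtg
Hunk 3: at line 1 remove [jignl] add [ltcyg] -> 3 lines: pdx ltcyg jtg
Hunk 4: at line 1 remove [ltcyg] add [fht] -> 3 lines: pdx fht jtg
Hunk 5: at line 1 remove [fht] add [lak,lxlgh,cpols] -> 5 lines: pdx lak lxlgh cpols jtg
Final line count: 5

Answer: 5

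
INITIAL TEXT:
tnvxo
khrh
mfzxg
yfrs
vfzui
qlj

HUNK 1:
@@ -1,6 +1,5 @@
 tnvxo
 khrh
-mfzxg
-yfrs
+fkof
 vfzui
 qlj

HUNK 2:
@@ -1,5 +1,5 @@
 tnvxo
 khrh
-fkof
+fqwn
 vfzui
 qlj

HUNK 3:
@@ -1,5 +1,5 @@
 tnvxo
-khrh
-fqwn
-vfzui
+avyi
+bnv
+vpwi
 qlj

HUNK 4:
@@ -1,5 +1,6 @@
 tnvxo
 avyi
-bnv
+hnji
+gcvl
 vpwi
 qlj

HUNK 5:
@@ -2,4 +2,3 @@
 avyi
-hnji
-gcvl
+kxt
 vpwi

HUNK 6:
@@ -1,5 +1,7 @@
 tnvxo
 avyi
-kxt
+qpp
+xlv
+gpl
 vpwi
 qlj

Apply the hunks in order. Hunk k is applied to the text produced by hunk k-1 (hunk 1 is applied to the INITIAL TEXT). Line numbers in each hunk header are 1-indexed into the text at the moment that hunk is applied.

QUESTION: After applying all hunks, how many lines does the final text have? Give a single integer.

Hunk 1: at line 1 remove [mfzxg,yfrs] add [fkof] -> 5 lines: tnvxo khrh fkof vfzui qlj
Hunk 2: at line 1 remove [fkof] add [fqwn] -> 5 lines: tnvxo khrh fqwn vfzui qlj
Hunk 3: at line 1 remove [khrh,fqwn,vfzui] add [avyi,bnv,vpwi] -> 5 lines: tnvxo avyi bnv vpwi qlj
Hunk 4: at line 1 remove [bnv] add [hnji,gcvl] -> 6 lines: tnvxo avyi hnji gcvl vpwi qlj
Hunk 5: at line 2 remove [hnji,gcvl] add [kxt] -> 5 lines: tnvxo avyi kxt vpwi qlj
Hunk 6: at line 1 remove [kxt] add [qpp,xlv,gpl] -> 7 lines: tnvxo avyi qpp xlv gpl vpwi qlj
Final line count: 7

Answer: 7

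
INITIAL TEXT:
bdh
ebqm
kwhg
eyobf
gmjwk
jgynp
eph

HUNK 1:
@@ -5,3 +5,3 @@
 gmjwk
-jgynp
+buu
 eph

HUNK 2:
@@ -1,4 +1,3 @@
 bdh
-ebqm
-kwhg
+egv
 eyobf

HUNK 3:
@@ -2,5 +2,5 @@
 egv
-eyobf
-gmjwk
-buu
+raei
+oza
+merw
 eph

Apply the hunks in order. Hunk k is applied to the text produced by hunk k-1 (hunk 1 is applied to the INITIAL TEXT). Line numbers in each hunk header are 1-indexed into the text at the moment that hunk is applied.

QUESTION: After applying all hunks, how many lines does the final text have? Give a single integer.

Answer: 6

Derivation:
Hunk 1: at line 5 remove [jgynp] add [buu] -> 7 lines: bdh ebqm kwhg eyobf gmjwk buu eph
Hunk 2: at line 1 remove [ebqm,kwhg] add [egv] -> 6 lines: bdh egv eyobf gmjwk buu eph
Hunk 3: at line 2 remove [eyobf,gmjwk,buu] add [raei,oza,merw] -> 6 lines: bdh egv raei oza merw eph
Final line count: 6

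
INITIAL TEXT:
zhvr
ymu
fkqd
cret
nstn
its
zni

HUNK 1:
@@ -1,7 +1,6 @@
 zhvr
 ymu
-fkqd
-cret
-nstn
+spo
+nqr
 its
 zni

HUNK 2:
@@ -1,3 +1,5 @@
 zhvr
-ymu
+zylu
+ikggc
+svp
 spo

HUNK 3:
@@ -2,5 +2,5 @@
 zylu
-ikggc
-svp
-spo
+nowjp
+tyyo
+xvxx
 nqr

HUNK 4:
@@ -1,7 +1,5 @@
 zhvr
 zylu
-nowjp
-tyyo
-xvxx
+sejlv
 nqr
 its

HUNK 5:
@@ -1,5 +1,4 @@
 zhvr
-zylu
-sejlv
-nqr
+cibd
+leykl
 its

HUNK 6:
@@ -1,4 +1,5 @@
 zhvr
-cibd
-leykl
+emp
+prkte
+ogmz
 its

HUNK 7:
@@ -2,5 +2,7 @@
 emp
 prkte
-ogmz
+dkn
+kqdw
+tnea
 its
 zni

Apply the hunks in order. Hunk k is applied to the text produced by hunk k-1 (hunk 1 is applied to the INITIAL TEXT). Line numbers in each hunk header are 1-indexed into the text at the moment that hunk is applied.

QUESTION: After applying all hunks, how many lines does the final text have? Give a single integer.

Hunk 1: at line 1 remove [fkqd,cret,nstn] add [spo,nqr] -> 6 lines: zhvr ymu spo nqr its zni
Hunk 2: at line 1 remove [ymu] add [zylu,ikggc,svp] -> 8 lines: zhvr zylu ikggc svp spo nqr its zni
Hunk 3: at line 2 remove [ikggc,svp,spo] add [nowjp,tyyo,xvxx] -> 8 lines: zhvr zylu nowjp tyyo xvxx nqr its zni
Hunk 4: at line 1 remove [nowjp,tyyo,xvxx] add [sejlv] -> 6 lines: zhvr zylu sejlv nqr its zni
Hunk 5: at line 1 remove [zylu,sejlv,nqr] add [cibd,leykl] -> 5 lines: zhvr cibd leykl its zni
Hunk 6: at line 1 remove [cibd,leykl] add [emp,prkte,ogmz] -> 6 lines: zhvr emp prkte ogmz its zni
Hunk 7: at line 2 remove [ogmz] add [dkn,kqdw,tnea] -> 8 lines: zhvr emp prkte dkn kqdw tnea its zni
Final line count: 8

Answer: 8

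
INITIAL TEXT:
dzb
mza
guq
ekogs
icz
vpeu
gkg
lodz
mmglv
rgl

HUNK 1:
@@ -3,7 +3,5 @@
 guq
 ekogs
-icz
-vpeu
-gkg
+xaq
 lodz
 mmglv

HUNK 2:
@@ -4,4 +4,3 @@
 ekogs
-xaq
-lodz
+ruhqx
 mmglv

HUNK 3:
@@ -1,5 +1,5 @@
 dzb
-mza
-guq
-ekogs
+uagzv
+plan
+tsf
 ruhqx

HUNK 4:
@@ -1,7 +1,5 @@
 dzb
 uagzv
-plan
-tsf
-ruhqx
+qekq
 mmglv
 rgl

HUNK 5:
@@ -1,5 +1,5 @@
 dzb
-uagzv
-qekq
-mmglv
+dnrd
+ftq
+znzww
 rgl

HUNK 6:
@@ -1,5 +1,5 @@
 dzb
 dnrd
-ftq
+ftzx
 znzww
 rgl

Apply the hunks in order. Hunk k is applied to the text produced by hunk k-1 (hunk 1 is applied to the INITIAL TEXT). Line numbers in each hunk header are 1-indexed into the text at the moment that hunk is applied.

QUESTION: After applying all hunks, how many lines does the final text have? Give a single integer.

Answer: 5

Derivation:
Hunk 1: at line 3 remove [icz,vpeu,gkg] add [xaq] -> 8 lines: dzb mza guq ekogs xaq lodz mmglv rgl
Hunk 2: at line 4 remove [xaq,lodz] add [ruhqx] -> 7 lines: dzb mza guq ekogs ruhqx mmglv rgl
Hunk 3: at line 1 remove [mza,guq,ekogs] add [uagzv,plan,tsf] -> 7 lines: dzb uagzv plan tsf ruhqx mmglv rgl
Hunk 4: at line 1 remove [plan,tsf,ruhqx] add [qekq] -> 5 lines: dzb uagzv qekq mmglv rgl
Hunk 5: at line 1 remove [uagzv,qekq,mmglv] add [dnrd,ftq,znzww] -> 5 lines: dzb dnrd ftq znzww rgl
Hunk 6: at line 1 remove [ftq] add [ftzx] -> 5 lines: dzb dnrd ftzx znzww rgl
Final line count: 5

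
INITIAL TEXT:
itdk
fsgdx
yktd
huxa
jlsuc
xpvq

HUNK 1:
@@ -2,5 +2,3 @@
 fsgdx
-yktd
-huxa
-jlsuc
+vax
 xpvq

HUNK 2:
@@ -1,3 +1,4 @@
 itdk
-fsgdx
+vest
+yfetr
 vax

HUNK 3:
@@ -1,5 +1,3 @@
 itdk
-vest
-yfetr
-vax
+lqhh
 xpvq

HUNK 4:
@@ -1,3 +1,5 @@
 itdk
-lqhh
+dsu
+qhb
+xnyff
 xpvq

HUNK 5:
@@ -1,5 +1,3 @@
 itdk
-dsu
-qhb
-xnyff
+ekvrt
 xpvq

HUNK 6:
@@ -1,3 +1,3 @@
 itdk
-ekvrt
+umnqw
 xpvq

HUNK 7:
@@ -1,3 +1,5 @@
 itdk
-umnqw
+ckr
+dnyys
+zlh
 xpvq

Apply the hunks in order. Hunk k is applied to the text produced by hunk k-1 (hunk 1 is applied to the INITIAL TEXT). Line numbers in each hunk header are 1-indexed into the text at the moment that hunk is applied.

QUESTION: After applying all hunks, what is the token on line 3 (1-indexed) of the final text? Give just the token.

Hunk 1: at line 2 remove [yktd,huxa,jlsuc] add [vax] -> 4 lines: itdk fsgdx vax xpvq
Hunk 2: at line 1 remove [fsgdx] add [vest,yfetr] -> 5 lines: itdk vest yfetr vax xpvq
Hunk 3: at line 1 remove [vest,yfetr,vax] add [lqhh] -> 3 lines: itdk lqhh xpvq
Hunk 4: at line 1 remove [lqhh] add [dsu,qhb,xnyff] -> 5 lines: itdk dsu qhb xnyff xpvq
Hunk 5: at line 1 remove [dsu,qhb,xnyff] add [ekvrt] -> 3 lines: itdk ekvrt xpvq
Hunk 6: at line 1 remove [ekvrt] add [umnqw] -> 3 lines: itdk umnqw xpvq
Hunk 7: at line 1 remove [umnqw] add [ckr,dnyys,zlh] -> 5 lines: itdk ckr dnyys zlh xpvq
Final line 3: dnyys

Answer: dnyys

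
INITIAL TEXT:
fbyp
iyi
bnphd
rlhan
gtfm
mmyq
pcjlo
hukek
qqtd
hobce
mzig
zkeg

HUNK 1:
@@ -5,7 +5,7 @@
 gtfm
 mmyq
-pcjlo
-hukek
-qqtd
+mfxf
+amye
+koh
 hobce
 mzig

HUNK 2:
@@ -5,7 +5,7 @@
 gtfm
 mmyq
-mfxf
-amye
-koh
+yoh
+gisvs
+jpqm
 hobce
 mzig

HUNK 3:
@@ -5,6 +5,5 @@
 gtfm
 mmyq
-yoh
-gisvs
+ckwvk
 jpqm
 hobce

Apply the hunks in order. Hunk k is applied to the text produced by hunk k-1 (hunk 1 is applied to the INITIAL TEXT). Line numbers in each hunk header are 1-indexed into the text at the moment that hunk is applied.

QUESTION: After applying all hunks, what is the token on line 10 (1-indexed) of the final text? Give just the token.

Answer: mzig

Derivation:
Hunk 1: at line 5 remove [pcjlo,hukek,qqtd] add [mfxf,amye,koh] -> 12 lines: fbyp iyi bnphd rlhan gtfm mmyq mfxf amye koh hobce mzig zkeg
Hunk 2: at line 5 remove [mfxf,amye,koh] add [yoh,gisvs,jpqm] -> 12 lines: fbyp iyi bnphd rlhan gtfm mmyq yoh gisvs jpqm hobce mzig zkeg
Hunk 3: at line 5 remove [yoh,gisvs] add [ckwvk] -> 11 lines: fbyp iyi bnphd rlhan gtfm mmyq ckwvk jpqm hobce mzig zkeg
Final line 10: mzig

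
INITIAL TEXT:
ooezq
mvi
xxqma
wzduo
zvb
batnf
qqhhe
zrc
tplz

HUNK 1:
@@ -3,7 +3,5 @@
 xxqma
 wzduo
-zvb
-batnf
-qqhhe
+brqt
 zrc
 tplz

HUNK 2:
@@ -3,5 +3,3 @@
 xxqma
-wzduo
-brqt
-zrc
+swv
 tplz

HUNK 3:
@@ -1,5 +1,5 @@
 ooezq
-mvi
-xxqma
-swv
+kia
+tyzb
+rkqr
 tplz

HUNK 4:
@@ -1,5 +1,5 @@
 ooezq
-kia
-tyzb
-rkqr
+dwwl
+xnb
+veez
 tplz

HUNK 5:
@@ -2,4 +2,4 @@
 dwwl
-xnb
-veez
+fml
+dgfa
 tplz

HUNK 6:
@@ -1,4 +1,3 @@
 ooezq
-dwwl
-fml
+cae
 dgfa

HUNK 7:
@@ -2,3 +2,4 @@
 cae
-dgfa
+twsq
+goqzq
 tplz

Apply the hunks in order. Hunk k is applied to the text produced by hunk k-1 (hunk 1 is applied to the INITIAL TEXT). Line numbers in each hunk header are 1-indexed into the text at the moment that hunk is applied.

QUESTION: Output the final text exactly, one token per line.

Hunk 1: at line 3 remove [zvb,batnf,qqhhe] add [brqt] -> 7 lines: ooezq mvi xxqma wzduo brqt zrc tplz
Hunk 2: at line 3 remove [wzduo,brqt,zrc] add [swv] -> 5 lines: ooezq mvi xxqma swv tplz
Hunk 3: at line 1 remove [mvi,xxqma,swv] add [kia,tyzb,rkqr] -> 5 lines: ooezq kia tyzb rkqr tplz
Hunk 4: at line 1 remove [kia,tyzb,rkqr] add [dwwl,xnb,veez] -> 5 lines: ooezq dwwl xnb veez tplz
Hunk 5: at line 2 remove [xnb,veez] add [fml,dgfa] -> 5 lines: ooezq dwwl fml dgfa tplz
Hunk 6: at line 1 remove [dwwl,fml] add [cae] -> 4 lines: ooezq cae dgfa tplz
Hunk 7: at line 2 remove [dgfa] add [twsq,goqzq] -> 5 lines: ooezq cae twsq goqzq tplz

Answer: ooezq
cae
twsq
goqzq
tplz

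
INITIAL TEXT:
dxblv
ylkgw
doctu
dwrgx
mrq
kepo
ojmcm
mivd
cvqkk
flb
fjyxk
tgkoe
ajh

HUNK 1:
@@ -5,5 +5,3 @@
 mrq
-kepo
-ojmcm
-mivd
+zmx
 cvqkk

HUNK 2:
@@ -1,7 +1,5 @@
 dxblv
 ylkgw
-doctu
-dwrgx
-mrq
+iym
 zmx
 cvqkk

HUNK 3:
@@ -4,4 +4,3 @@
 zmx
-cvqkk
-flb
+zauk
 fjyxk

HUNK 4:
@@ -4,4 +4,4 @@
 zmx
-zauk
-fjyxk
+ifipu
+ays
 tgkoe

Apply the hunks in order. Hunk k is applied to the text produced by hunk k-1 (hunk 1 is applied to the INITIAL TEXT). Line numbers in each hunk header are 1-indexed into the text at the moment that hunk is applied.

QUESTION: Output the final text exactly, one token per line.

Hunk 1: at line 5 remove [kepo,ojmcm,mivd] add [zmx] -> 11 lines: dxblv ylkgw doctu dwrgx mrq zmx cvqkk flb fjyxk tgkoe ajh
Hunk 2: at line 1 remove [doctu,dwrgx,mrq] add [iym] -> 9 lines: dxblv ylkgw iym zmx cvqkk flb fjyxk tgkoe ajh
Hunk 3: at line 4 remove [cvqkk,flb] add [zauk] -> 8 lines: dxblv ylkgw iym zmx zauk fjyxk tgkoe ajh
Hunk 4: at line 4 remove [zauk,fjyxk] add [ifipu,ays] -> 8 lines: dxblv ylkgw iym zmx ifipu ays tgkoe ajh

Answer: dxblv
ylkgw
iym
zmx
ifipu
ays
tgkoe
ajh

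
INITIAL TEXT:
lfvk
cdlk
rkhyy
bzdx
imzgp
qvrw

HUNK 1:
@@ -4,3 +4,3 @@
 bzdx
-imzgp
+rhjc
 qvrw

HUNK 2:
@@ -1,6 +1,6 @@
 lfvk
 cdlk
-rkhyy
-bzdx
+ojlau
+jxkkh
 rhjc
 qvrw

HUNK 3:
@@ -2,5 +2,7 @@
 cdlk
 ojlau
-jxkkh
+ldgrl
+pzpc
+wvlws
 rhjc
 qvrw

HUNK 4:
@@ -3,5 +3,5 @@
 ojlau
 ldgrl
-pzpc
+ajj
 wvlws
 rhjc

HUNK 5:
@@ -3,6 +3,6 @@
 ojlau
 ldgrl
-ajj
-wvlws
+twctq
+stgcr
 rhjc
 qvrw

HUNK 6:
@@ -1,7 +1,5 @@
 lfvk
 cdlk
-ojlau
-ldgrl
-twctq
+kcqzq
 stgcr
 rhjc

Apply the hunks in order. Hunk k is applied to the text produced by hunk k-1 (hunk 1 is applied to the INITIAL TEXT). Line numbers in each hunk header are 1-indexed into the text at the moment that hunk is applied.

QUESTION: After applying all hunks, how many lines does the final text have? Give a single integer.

Hunk 1: at line 4 remove [imzgp] add [rhjc] -> 6 lines: lfvk cdlk rkhyy bzdx rhjc qvrw
Hunk 2: at line 1 remove [rkhyy,bzdx] add [ojlau,jxkkh] -> 6 lines: lfvk cdlk ojlau jxkkh rhjc qvrw
Hunk 3: at line 2 remove [jxkkh] add [ldgrl,pzpc,wvlws] -> 8 lines: lfvk cdlk ojlau ldgrl pzpc wvlws rhjc qvrw
Hunk 4: at line 3 remove [pzpc] add [ajj] -> 8 lines: lfvk cdlk ojlau ldgrl ajj wvlws rhjc qvrw
Hunk 5: at line 3 remove [ajj,wvlws] add [twctq,stgcr] -> 8 lines: lfvk cdlk ojlau ldgrl twctq stgcr rhjc qvrw
Hunk 6: at line 1 remove [ojlau,ldgrl,twctq] add [kcqzq] -> 6 lines: lfvk cdlk kcqzq stgcr rhjc qvrw
Final line count: 6

Answer: 6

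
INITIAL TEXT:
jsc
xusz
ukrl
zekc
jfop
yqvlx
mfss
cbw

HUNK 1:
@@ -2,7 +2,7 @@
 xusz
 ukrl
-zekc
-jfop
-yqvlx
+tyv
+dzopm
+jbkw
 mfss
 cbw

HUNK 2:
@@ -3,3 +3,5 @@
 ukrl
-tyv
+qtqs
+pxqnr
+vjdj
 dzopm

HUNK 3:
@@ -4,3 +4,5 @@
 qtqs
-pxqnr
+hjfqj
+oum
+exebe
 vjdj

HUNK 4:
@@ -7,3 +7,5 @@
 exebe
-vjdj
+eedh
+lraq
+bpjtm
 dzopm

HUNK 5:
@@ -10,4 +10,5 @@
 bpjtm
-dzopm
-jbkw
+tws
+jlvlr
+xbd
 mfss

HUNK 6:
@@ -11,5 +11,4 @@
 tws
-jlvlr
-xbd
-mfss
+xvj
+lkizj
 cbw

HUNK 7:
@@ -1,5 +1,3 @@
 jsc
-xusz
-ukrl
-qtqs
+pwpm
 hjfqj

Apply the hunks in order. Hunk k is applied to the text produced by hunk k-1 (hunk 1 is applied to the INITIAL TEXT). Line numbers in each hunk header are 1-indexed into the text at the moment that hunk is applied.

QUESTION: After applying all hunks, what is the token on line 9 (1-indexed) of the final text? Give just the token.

Hunk 1: at line 2 remove [zekc,jfop,yqvlx] add [tyv,dzopm,jbkw] -> 8 lines: jsc xusz ukrl tyv dzopm jbkw mfss cbw
Hunk 2: at line 3 remove [tyv] add [qtqs,pxqnr,vjdj] -> 10 lines: jsc xusz ukrl qtqs pxqnr vjdj dzopm jbkw mfss cbw
Hunk 3: at line 4 remove [pxqnr] add [hjfqj,oum,exebe] -> 12 lines: jsc xusz ukrl qtqs hjfqj oum exebe vjdj dzopm jbkw mfss cbw
Hunk 4: at line 7 remove [vjdj] add [eedh,lraq,bpjtm] -> 14 lines: jsc xusz ukrl qtqs hjfqj oum exebe eedh lraq bpjtm dzopm jbkw mfss cbw
Hunk 5: at line 10 remove [dzopm,jbkw] add [tws,jlvlr,xbd] -> 15 lines: jsc xusz ukrl qtqs hjfqj oum exebe eedh lraq bpjtm tws jlvlr xbd mfss cbw
Hunk 6: at line 11 remove [jlvlr,xbd,mfss] add [xvj,lkizj] -> 14 lines: jsc xusz ukrl qtqs hjfqj oum exebe eedh lraq bpjtm tws xvj lkizj cbw
Hunk 7: at line 1 remove [xusz,ukrl,qtqs] add [pwpm] -> 12 lines: jsc pwpm hjfqj oum exebe eedh lraq bpjtm tws xvj lkizj cbw
Final line 9: tws

Answer: tws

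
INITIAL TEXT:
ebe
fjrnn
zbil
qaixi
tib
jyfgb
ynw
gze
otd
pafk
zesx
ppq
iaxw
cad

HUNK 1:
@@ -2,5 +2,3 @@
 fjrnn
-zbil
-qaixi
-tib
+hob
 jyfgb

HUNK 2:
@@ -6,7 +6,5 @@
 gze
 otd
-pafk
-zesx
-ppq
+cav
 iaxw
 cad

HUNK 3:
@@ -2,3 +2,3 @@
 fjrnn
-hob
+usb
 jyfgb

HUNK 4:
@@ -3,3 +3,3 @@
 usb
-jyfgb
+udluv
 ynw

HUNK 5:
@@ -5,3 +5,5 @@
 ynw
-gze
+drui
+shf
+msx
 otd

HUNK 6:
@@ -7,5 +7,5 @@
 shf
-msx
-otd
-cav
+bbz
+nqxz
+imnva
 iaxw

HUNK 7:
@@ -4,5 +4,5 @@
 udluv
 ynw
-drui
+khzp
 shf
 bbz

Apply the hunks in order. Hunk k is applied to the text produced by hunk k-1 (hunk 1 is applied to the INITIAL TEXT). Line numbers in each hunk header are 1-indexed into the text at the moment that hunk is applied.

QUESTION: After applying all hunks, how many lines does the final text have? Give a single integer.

Hunk 1: at line 2 remove [zbil,qaixi,tib] add [hob] -> 12 lines: ebe fjrnn hob jyfgb ynw gze otd pafk zesx ppq iaxw cad
Hunk 2: at line 6 remove [pafk,zesx,ppq] add [cav] -> 10 lines: ebe fjrnn hob jyfgb ynw gze otd cav iaxw cad
Hunk 3: at line 2 remove [hob] add [usb] -> 10 lines: ebe fjrnn usb jyfgb ynw gze otd cav iaxw cad
Hunk 4: at line 3 remove [jyfgb] add [udluv] -> 10 lines: ebe fjrnn usb udluv ynw gze otd cav iaxw cad
Hunk 5: at line 5 remove [gze] add [drui,shf,msx] -> 12 lines: ebe fjrnn usb udluv ynw drui shf msx otd cav iaxw cad
Hunk 6: at line 7 remove [msx,otd,cav] add [bbz,nqxz,imnva] -> 12 lines: ebe fjrnn usb udluv ynw drui shf bbz nqxz imnva iaxw cad
Hunk 7: at line 4 remove [drui] add [khzp] -> 12 lines: ebe fjrnn usb udluv ynw khzp shf bbz nqxz imnva iaxw cad
Final line count: 12

Answer: 12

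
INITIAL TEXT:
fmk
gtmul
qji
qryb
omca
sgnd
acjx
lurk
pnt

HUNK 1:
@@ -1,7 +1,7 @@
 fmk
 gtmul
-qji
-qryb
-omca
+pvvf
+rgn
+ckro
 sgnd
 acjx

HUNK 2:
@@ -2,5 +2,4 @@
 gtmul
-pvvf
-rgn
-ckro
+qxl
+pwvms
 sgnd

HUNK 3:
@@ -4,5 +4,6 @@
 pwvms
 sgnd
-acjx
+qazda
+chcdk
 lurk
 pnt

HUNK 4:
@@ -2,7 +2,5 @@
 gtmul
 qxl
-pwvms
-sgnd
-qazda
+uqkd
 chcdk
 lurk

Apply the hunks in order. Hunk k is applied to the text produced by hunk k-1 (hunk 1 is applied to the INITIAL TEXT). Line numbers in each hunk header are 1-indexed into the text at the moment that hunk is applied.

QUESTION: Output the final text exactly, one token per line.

Hunk 1: at line 1 remove [qji,qryb,omca] add [pvvf,rgn,ckro] -> 9 lines: fmk gtmul pvvf rgn ckro sgnd acjx lurk pnt
Hunk 2: at line 2 remove [pvvf,rgn,ckro] add [qxl,pwvms] -> 8 lines: fmk gtmul qxl pwvms sgnd acjx lurk pnt
Hunk 3: at line 4 remove [acjx] add [qazda,chcdk] -> 9 lines: fmk gtmul qxl pwvms sgnd qazda chcdk lurk pnt
Hunk 4: at line 2 remove [pwvms,sgnd,qazda] add [uqkd] -> 7 lines: fmk gtmul qxl uqkd chcdk lurk pnt

Answer: fmk
gtmul
qxl
uqkd
chcdk
lurk
pnt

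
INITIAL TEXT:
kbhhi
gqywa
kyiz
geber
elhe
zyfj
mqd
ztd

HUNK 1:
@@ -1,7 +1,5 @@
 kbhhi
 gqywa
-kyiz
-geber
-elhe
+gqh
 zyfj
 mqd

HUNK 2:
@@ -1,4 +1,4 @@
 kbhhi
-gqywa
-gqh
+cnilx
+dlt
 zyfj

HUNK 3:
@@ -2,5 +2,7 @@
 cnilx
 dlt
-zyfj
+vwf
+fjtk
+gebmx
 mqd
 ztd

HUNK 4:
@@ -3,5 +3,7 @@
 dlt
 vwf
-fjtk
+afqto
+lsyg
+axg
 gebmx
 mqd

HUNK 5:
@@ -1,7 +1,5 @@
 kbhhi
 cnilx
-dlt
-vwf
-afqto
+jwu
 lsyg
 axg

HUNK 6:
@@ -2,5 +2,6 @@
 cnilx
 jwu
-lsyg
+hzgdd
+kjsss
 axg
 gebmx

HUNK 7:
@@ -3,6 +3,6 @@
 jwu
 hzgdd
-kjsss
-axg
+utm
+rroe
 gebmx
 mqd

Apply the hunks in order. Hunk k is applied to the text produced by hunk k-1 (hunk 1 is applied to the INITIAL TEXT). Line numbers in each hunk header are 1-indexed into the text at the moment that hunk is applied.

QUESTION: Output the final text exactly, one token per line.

Hunk 1: at line 1 remove [kyiz,geber,elhe] add [gqh] -> 6 lines: kbhhi gqywa gqh zyfj mqd ztd
Hunk 2: at line 1 remove [gqywa,gqh] add [cnilx,dlt] -> 6 lines: kbhhi cnilx dlt zyfj mqd ztd
Hunk 3: at line 2 remove [zyfj] add [vwf,fjtk,gebmx] -> 8 lines: kbhhi cnilx dlt vwf fjtk gebmx mqd ztd
Hunk 4: at line 3 remove [fjtk] add [afqto,lsyg,axg] -> 10 lines: kbhhi cnilx dlt vwf afqto lsyg axg gebmx mqd ztd
Hunk 5: at line 1 remove [dlt,vwf,afqto] add [jwu] -> 8 lines: kbhhi cnilx jwu lsyg axg gebmx mqd ztd
Hunk 6: at line 2 remove [lsyg] add [hzgdd,kjsss] -> 9 lines: kbhhi cnilx jwu hzgdd kjsss axg gebmx mqd ztd
Hunk 7: at line 3 remove [kjsss,axg] add [utm,rroe] -> 9 lines: kbhhi cnilx jwu hzgdd utm rroe gebmx mqd ztd

Answer: kbhhi
cnilx
jwu
hzgdd
utm
rroe
gebmx
mqd
ztd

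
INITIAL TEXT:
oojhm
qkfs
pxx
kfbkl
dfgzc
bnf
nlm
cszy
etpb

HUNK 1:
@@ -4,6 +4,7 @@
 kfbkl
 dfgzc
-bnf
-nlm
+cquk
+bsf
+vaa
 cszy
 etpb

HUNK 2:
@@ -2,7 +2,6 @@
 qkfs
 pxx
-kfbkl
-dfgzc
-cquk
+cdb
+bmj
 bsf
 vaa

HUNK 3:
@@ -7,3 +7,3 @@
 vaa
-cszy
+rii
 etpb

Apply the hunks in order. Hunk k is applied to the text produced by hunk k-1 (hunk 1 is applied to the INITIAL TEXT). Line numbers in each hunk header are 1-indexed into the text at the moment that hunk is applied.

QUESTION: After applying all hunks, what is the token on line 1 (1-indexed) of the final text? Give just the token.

Hunk 1: at line 4 remove [bnf,nlm] add [cquk,bsf,vaa] -> 10 lines: oojhm qkfs pxx kfbkl dfgzc cquk bsf vaa cszy etpb
Hunk 2: at line 2 remove [kfbkl,dfgzc,cquk] add [cdb,bmj] -> 9 lines: oojhm qkfs pxx cdb bmj bsf vaa cszy etpb
Hunk 3: at line 7 remove [cszy] add [rii] -> 9 lines: oojhm qkfs pxx cdb bmj bsf vaa rii etpb
Final line 1: oojhm

Answer: oojhm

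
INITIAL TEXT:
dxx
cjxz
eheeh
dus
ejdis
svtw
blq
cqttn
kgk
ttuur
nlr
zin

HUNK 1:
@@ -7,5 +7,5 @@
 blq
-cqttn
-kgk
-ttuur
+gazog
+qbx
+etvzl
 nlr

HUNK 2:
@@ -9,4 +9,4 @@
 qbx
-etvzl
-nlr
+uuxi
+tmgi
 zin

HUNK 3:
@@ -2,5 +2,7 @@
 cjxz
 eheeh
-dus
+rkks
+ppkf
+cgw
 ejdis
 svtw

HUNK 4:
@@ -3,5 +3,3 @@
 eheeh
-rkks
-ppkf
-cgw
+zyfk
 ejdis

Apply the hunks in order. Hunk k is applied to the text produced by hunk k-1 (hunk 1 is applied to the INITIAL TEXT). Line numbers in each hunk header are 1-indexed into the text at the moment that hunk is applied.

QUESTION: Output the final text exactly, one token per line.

Hunk 1: at line 7 remove [cqttn,kgk,ttuur] add [gazog,qbx,etvzl] -> 12 lines: dxx cjxz eheeh dus ejdis svtw blq gazog qbx etvzl nlr zin
Hunk 2: at line 9 remove [etvzl,nlr] add [uuxi,tmgi] -> 12 lines: dxx cjxz eheeh dus ejdis svtw blq gazog qbx uuxi tmgi zin
Hunk 3: at line 2 remove [dus] add [rkks,ppkf,cgw] -> 14 lines: dxx cjxz eheeh rkks ppkf cgw ejdis svtw blq gazog qbx uuxi tmgi zin
Hunk 4: at line 3 remove [rkks,ppkf,cgw] add [zyfk] -> 12 lines: dxx cjxz eheeh zyfk ejdis svtw blq gazog qbx uuxi tmgi zin

Answer: dxx
cjxz
eheeh
zyfk
ejdis
svtw
blq
gazog
qbx
uuxi
tmgi
zin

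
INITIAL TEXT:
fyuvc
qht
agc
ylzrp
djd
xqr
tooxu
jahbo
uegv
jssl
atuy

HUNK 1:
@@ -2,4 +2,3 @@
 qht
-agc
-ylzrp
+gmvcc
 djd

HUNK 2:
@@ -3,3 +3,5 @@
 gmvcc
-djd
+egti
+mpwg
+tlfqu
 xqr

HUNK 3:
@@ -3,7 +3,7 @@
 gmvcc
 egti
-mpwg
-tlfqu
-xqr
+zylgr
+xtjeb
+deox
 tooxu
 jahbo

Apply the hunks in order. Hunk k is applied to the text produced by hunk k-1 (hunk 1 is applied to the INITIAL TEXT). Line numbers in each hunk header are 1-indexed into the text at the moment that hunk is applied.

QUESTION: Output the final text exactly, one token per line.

Answer: fyuvc
qht
gmvcc
egti
zylgr
xtjeb
deox
tooxu
jahbo
uegv
jssl
atuy

Derivation:
Hunk 1: at line 2 remove [agc,ylzrp] add [gmvcc] -> 10 lines: fyuvc qht gmvcc djd xqr tooxu jahbo uegv jssl atuy
Hunk 2: at line 3 remove [djd] add [egti,mpwg,tlfqu] -> 12 lines: fyuvc qht gmvcc egti mpwg tlfqu xqr tooxu jahbo uegv jssl atuy
Hunk 3: at line 3 remove [mpwg,tlfqu,xqr] add [zylgr,xtjeb,deox] -> 12 lines: fyuvc qht gmvcc egti zylgr xtjeb deox tooxu jahbo uegv jssl atuy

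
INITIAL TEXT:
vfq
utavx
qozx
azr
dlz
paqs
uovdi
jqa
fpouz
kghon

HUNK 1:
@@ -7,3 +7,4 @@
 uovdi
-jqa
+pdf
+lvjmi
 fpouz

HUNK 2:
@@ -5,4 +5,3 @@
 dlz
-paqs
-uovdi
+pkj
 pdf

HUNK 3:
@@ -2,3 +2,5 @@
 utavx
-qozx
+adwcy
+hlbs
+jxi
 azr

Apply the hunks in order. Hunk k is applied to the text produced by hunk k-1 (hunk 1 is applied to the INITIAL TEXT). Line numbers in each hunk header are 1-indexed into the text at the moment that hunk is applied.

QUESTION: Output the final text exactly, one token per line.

Hunk 1: at line 7 remove [jqa] add [pdf,lvjmi] -> 11 lines: vfq utavx qozx azr dlz paqs uovdi pdf lvjmi fpouz kghon
Hunk 2: at line 5 remove [paqs,uovdi] add [pkj] -> 10 lines: vfq utavx qozx azr dlz pkj pdf lvjmi fpouz kghon
Hunk 3: at line 2 remove [qozx] add [adwcy,hlbs,jxi] -> 12 lines: vfq utavx adwcy hlbs jxi azr dlz pkj pdf lvjmi fpouz kghon

Answer: vfq
utavx
adwcy
hlbs
jxi
azr
dlz
pkj
pdf
lvjmi
fpouz
kghon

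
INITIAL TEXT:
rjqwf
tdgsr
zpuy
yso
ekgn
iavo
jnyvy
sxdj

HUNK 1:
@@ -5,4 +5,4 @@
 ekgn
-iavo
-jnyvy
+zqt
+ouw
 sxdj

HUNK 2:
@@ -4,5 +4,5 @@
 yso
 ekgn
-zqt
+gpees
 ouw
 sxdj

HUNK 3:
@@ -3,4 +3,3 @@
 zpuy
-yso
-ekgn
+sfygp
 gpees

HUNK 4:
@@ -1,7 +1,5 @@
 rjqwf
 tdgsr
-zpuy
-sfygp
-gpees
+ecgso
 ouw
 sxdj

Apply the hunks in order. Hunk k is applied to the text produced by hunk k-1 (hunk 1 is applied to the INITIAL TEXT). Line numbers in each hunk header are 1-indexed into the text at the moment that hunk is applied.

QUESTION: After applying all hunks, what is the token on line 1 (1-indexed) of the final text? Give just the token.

Answer: rjqwf

Derivation:
Hunk 1: at line 5 remove [iavo,jnyvy] add [zqt,ouw] -> 8 lines: rjqwf tdgsr zpuy yso ekgn zqt ouw sxdj
Hunk 2: at line 4 remove [zqt] add [gpees] -> 8 lines: rjqwf tdgsr zpuy yso ekgn gpees ouw sxdj
Hunk 3: at line 3 remove [yso,ekgn] add [sfygp] -> 7 lines: rjqwf tdgsr zpuy sfygp gpees ouw sxdj
Hunk 4: at line 1 remove [zpuy,sfygp,gpees] add [ecgso] -> 5 lines: rjqwf tdgsr ecgso ouw sxdj
Final line 1: rjqwf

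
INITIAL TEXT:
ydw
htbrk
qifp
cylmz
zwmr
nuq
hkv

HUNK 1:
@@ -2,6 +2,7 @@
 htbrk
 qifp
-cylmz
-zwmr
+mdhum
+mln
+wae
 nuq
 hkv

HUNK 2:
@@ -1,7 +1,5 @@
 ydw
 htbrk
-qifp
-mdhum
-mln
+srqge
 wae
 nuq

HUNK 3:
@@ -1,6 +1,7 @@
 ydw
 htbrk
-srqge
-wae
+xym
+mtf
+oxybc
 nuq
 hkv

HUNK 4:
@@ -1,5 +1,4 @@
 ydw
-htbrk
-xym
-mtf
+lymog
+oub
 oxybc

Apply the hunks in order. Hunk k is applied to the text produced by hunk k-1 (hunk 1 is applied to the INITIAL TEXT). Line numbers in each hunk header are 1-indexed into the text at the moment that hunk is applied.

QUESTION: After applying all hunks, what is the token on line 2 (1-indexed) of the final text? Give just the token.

Hunk 1: at line 2 remove [cylmz,zwmr] add [mdhum,mln,wae] -> 8 lines: ydw htbrk qifp mdhum mln wae nuq hkv
Hunk 2: at line 1 remove [qifp,mdhum,mln] add [srqge] -> 6 lines: ydw htbrk srqge wae nuq hkv
Hunk 3: at line 1 remove [srqge,wae] add [xym,mtf,oxybc] -> 7 lines: ydw htbrk xym mtf oxybc nuq hkv
Hunk 4: at line 1 remove [htbrk,xym,mtf] add [lymog,oub] -> 6 lines: ydw lymog oub oxybc nuq hkv
Final line 2: lymog

Answer: lymog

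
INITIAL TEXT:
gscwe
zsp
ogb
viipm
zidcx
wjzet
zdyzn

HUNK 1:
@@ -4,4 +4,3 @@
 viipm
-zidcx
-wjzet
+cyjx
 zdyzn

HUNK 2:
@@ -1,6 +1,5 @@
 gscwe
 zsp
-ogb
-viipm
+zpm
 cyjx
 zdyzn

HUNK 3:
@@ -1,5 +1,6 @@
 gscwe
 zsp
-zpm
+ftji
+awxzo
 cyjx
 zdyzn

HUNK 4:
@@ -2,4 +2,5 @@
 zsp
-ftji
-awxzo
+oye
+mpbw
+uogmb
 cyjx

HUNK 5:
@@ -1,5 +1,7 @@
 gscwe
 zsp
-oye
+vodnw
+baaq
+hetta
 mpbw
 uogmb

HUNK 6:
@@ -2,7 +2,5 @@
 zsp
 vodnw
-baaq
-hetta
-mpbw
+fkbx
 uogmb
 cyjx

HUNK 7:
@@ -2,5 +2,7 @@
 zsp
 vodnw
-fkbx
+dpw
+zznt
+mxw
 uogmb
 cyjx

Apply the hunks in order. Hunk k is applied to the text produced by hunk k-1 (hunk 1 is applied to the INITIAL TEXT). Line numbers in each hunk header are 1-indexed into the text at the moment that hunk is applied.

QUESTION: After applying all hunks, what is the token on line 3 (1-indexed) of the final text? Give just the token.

Hunk 1: at line 4 remove [zidcx,wjzet] add [cyjx] -> 6 lines: gscwe zsp ogb viipm cyjx zdyzn
Hunk 2: at line 1 remove [ogb,viipm] add [zpm] -> 5 lines: gscwe zsp zpm cyjx zdyzn
Hunk 3: at line 1 remove [zpm] add [ftji,awxzo] -> 6 lines: gscwe zsp ftji awxzo cyjx zdyzn
Hunk 4: at line 2 remove [ftji,awxzo] add [oye,mpbw,uogmb] -> 7 lines: gscwe zsp oye mpbw uogmb cyjx zdyzn
Hunk 5: at line 1 remove [oye] add [vodnw,baaq,hetta] -> 9 lines: gscwe zsp vodnw baaq hetta mpbw uogmb cyjx zdyzn
Hunk 6: at line 2 remove [baaq,hetta,mpbw] add [fkbx] -> 7 lines: gscwe zsp vodnw fkbx uogmb cyjx zdyzn
Hunk 7: at line 2 remove [fkbx] add [dpw,zznt,mxw] -> 9 lines: gscwe zsp vodnw dpw zznt mxw uogmb cyjx zdyzn
Final line 3: vodnw

Answer: vodnw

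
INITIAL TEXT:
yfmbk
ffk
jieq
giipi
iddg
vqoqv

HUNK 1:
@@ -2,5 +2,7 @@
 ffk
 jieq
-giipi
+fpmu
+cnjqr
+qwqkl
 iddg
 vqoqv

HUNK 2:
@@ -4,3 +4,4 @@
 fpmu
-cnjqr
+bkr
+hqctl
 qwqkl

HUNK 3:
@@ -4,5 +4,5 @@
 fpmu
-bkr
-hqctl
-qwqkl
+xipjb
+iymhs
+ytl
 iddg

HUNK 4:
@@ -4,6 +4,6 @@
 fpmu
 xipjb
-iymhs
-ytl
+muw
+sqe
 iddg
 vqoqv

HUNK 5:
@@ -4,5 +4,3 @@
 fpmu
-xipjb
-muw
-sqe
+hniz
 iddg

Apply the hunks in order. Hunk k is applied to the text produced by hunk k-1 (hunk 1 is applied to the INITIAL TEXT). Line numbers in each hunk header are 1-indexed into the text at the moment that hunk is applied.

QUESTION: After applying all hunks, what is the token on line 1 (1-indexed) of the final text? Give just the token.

Hunk 1: at line 2 remove [giipi] add [fpmu,cnjqr,qwqkl] -> 8 lines: yfmbk ffk jieq fpmu cnjqr qwqkl iddg vqoqv
Hunk 2: at line 4 remove [cnjqr] add [bkr,hqctl] -> 9 lines: yfmbk ffk jieq fpmu bkr hqctl qwqkl iddg vqoqv
Hunk 3: at line 4 remove [bkr,hqctl,qwqkl] add [xipjb,iymhs,ytl] -> 9 lines: yfmbk ffk jieq fpmu xipjb iymhs ytl iddg vqoqv
Hunk 4: at line 4 remove [iymhs,ytl] add [muw,sqe] -> 9 lines: yfmbk ffk jieq fpmu xipjb muw sqe iddg vqoqv
Hunk 5: at line 4 remove [xipjb,muw,sqe] add [hniz] -> 7 lines: yfmbk ffk jieq fpmu hniz iddg vqoqv
Final line 1: yfmbk

Answer: yfmbk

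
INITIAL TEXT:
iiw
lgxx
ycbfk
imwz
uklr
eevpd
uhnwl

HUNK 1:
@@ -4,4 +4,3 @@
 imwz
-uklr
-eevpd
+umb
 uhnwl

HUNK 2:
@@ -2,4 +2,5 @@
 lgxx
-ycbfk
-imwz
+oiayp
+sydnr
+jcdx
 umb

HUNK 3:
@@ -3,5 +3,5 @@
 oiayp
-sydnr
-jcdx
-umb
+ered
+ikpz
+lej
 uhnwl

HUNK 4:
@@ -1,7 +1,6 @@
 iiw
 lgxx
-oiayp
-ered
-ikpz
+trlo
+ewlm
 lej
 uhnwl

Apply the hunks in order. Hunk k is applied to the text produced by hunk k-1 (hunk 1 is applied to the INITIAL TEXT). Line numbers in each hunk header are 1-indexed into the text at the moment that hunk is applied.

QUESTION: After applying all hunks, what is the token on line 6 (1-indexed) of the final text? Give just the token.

Hunk 1: at line 4 remove [uklr,eevpd] add [umb] -> 6 lines: iiw lgxx ycbfk imwz umb uhnwl
Hunk 2: at line 2 remove [ycbfk,imwz] add [oiayp,sydnr,jcdx] -> 7 lines: iiw lgxx oiayp sydnr jcdx umb uhnwl
Hunk 3: at line 3 remove [sydnr,jcdx,umb] add [ered,ikpz,lej] -> 7 lines: iiw lgxx oiayp ered ikpz lej uhnwl
Hunk 4: at line 1 remove [oiayp,ered,ikpz] add [trlo,ewlm] -> 6 lines: iiw lgxx trlo ewlm lej uhnwl
Final line 6: uhnwl

Answer: uhnwl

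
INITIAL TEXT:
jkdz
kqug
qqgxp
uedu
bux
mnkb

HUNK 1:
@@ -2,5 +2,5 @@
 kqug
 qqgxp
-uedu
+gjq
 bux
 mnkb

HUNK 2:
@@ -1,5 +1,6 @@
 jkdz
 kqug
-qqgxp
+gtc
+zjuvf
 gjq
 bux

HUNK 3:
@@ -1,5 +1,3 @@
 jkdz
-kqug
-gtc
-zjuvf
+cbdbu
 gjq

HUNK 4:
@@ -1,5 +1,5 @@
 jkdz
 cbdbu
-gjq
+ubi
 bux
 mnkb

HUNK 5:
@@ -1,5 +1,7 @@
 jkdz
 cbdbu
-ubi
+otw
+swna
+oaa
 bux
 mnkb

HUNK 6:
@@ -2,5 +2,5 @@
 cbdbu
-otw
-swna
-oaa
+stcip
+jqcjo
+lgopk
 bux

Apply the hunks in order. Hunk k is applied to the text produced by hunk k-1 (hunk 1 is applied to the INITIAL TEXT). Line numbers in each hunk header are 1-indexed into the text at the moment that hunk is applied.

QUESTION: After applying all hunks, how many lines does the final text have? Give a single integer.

Answer: 7

Derivation:
Hunk 1: at line 2 remove [uedu] add [gjq] -> 6 lines: jkdz kqug qqgxp gjq bux mnkb
Hunk 2: at line 1 remove [qqgxp] add [gtc,zjuvf] -> 7 lines: jkdz kqug gtc zjuvf gjq bux mnkb
Hunk 3: at line 1 remove [kqug,gtc,zjuvf] add [cbdbu] -> 5 lines: jkdz cbdbu gjq bux mnkb
Hunk 4: at line 1 remove [gjq] add [ubi] -> 5 lines: jkdz cbdbu ubi bux mnkb
Hunk 5: at line 1 remove [ubi] add [otw,swna,oaa] -> 7 lines: jkdz cbdbu otw swna oaa bux mnkb
Hunk 6: at line 2 remove [otw,swna,oaa] add [stcip,jqcjo,lgopk] -> 7 lines: jkdz cbdbu stcip jqcjo lgopk bux mnkb
Final line count: 7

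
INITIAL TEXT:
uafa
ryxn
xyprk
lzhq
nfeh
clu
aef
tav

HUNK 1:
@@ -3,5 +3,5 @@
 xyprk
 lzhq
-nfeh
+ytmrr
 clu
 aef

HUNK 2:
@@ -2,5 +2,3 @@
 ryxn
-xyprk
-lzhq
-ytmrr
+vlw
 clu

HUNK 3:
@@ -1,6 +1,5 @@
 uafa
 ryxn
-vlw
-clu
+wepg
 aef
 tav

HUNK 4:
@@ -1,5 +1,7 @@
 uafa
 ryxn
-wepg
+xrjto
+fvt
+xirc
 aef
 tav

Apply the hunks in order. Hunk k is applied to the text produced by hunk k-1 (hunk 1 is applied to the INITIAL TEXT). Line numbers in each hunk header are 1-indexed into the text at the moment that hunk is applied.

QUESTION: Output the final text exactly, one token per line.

Answer: uafa
ryxn
xrjto
fvt
xirc
aef
tav

Derivation:
Hunk 1: at line 3 remove [nfeh] add [ytmrr] -> 8 lines: uafa ryxn xyprk lzhq ytmrr clu aef tav
Hunk 2: at line 2 remove [xyprk,lzhq,ytmrr] add [vlw] -> 6 lines: uafa ryxn vlw clu aef tav
Hunk 3: at line 1 remove [vlw,clu] add [wepg] -> 5 lines: uafa ryxn wepg aef tav
Hunk 4: at line 1 remove [wepg] add [xrjto,fvt,xirc] -> 7 lines: uafa ryxn xrjto fvt xirc aef tav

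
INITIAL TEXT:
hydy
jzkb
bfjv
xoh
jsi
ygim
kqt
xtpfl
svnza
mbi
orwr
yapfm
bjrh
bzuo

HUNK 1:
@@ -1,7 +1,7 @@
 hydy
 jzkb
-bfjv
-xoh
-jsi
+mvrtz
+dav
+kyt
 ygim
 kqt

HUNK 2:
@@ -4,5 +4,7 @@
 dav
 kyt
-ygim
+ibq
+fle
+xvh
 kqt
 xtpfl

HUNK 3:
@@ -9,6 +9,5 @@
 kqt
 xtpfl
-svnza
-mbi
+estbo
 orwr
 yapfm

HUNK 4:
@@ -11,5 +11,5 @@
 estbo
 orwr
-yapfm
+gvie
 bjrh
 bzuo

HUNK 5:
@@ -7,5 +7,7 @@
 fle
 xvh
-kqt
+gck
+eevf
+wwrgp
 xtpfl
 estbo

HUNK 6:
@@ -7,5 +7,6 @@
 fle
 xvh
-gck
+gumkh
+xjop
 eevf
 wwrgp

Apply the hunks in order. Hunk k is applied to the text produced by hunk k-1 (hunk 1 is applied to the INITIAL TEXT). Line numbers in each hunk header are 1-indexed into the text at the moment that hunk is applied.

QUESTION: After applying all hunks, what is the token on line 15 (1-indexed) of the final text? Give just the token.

Answer: orwr

Derivation:
Hunk 1: at line 1 remove [bfjv,xoh,jsi] add [mvrtz,dav,kyt] -> 14 lines: hydy jzkb mvrtz dav kyt ygim kqt xtpfl svnza mbi orwr yapfm bjrh bzuo
Hunk 2: at line 4 remove [ygim] add [ibq,fle,xvh] -> 16 lines: hydy jzkb mvrtz dav kyt ibq fle xvh kqt xtpfl svnza mbi orwr yapfm bjrh bzuo
Hunk 3: at line 9 remove [svnza,mbi] add [estbo] -> 15 lines: hydy jzkb mvrtz dav kyt ibq fle xvh kqt xtpfl estbo orwr yapfm bjrh bzuo
Hunk 4: at line 11 remove [yapfm] add [gvie] -> 15 lines: hydy jzkb mvrtz dav kyt ibq fle xvh kqt xtpfl estbo orwr gvie bjrh bzuo
Hunk 5: at line 7 remove [kqt] add [gck,eevf,wwrgp] -> 17 lines: hydy jzkb mvrtz dav kyt ibq fle xvh gck eevf wwrgp xtpfl estbo orwr gvie bjrh bzuo
Hunk 6: at line 7 remove [gck] add [gumkh,xjop] -> 18 lines: hydy jzkb mvrtz dav kyt ibq fle xvh gumkh xjop eevf wwrgp xtpfl estbo orwr gvie bjrh bzuo
Final line 15: orwr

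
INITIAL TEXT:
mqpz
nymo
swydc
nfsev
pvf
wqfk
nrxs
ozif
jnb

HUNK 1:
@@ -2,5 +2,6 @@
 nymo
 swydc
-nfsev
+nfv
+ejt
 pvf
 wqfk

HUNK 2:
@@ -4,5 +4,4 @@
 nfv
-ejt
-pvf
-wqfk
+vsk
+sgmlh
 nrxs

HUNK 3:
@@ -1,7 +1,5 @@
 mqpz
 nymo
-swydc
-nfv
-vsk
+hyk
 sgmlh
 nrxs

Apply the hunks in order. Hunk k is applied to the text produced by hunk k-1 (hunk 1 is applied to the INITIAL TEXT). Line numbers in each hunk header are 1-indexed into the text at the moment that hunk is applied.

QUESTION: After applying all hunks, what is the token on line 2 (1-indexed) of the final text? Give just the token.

Hunk 1: at line 2 remove [nfsev] add [nfv,ejt] -> 10 lines: mqpz nymo swydc nfv ejt pvf wqfk nrxs ozif jnb
Hunk 2: at line 4 remove [ejt,pvf,wqfk] add [vsk,sgmlh] -> 9 lines: mqpz nymo swydc nfv vsk sgmlh nrxs ozif jnb
Hunk 3: at line 1 remove [swydc,nfv,vsk] add [hyk] -> 7 lines: mqpz nymo hyk sgmlh nrxs ozif jnb
Final line 2: nymo

Answer: nymo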